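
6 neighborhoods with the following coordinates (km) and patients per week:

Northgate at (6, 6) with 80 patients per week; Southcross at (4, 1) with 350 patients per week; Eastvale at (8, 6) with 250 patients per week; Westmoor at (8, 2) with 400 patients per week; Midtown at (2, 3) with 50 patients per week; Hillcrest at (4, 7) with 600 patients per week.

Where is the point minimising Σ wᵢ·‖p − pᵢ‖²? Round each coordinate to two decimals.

(5.54, 4.32)

The minimiser of Σwᵢ‖p−pᵢ‖² is the weighted centroid p* = (Σwᵢpᵢ)/(Σwᵢ).
Σwᵢ = 1730.
Σwᵢxᵢ = 80·6 + 350·4 + 250·8 + 400·8 + 50·2 + 600·4 = 9580.
Σwᵢyᵢ = 80·6 + 350·1 + 250·6 + 400·2 + 50·3 + 600·7 = 7480.
x* = 9580/1730 = 5.54, y* = 7480/1730 = 4.32.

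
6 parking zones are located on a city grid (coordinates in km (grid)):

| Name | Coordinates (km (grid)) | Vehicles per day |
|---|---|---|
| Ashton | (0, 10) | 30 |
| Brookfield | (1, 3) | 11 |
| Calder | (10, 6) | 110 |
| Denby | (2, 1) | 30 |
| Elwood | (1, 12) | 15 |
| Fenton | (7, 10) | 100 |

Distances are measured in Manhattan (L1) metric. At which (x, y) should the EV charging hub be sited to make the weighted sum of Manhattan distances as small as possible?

(7, 6)

Manhattan distance separates: Σwᵢ(|x−xᵢ|+|y−yᵢ|) = Σwᵢ|x−xᵢ| + Σwᵢ|y−yᵢ|, so x and y are optimised independently as 1-D weighted medians.
Total weight W = 296; half = 148.
x-coordinate, sorted with cumulative weight:
  x=0 (Ashton, w=30) cum 30
  x=1 (Brookfield, w=11) cum 41
  x=1 (Elwood, w=15) cum 56
  x=2 (Denby, w=30) cum 86
  x=7 (Fenton, w=100) cum 186  ← median
  x=10 (Calder, w=110) cum 296
⇒ x* = 7
y-coordinate, sorted with cumulative weight:
  y=1 (Denby, w=30) cum 30
  y=3 (Brookfield, w=11) cum 41
  y=6 (Calder, w=110) cum 151  ← median
  y=10 (Ashton, w=30) cum 181
  y=10 (Fenton, w=100) cum 281
  y=12 (Elwood, w=15) cum 296
⇒ y* = 6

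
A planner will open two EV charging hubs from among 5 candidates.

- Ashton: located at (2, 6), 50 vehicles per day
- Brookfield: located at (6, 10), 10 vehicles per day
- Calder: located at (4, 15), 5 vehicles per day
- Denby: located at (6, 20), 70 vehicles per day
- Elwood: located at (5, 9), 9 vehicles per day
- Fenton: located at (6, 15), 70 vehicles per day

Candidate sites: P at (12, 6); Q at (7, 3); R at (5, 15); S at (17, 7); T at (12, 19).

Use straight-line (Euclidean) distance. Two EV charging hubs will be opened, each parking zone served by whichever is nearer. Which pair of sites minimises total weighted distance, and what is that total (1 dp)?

{Q, R}, total 828.5

Evaluate every pair (each demand assigned to the nearer of the two):
  {Q, R}: total = 828.5
  {P, R}: total = 1011.3
  {R, S}: total = 1011.3
  {R, T}: total = 1011.3
  {Q, T}: total = 1394.5
  {P, T}: total = 1615.9
  {S, T}: total = 1944.6
  {P, Q}: total = 2302.8
  {Q, S}: total = 2516.0
  {P, S}: total = 2524.2
Best pair: {Q, R} with total 828.5.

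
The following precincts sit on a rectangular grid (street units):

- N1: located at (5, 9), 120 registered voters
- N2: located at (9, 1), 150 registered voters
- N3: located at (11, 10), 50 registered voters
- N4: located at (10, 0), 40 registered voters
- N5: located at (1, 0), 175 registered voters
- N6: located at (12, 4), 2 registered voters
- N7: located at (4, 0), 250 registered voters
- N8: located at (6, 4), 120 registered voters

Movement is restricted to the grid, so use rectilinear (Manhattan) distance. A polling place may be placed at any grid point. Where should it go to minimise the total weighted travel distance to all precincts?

Manhattan distance separates: Σwᵢ(|x−xᵢ|+|y−yᵢ|) = Σwᵢ|x−xᵢ| + Σwᵢ|y−yᵢ|, so x and y are optimised independently as 1-D weighted medians.
Total weight W = 907; half = 453.5.
x-coordinate, sorted with cumulative weight:
  x=1 (N5, w=175) cum 175
  x=4 (N7, w=250) cum 425
  x=5 (N1, w=120) cum 545  ← median
  x=6 (N8, w=120) cum 665
  x=9 (N2, w=150) cum 815
  x=10 (N4, w=40) cum 855
  x=11 (N3, w=50) cum 905
  x=12 (N6, w=2) cum 907
⇒ x* = 5
y-coordinate, sorted with cumulative weight:
  y=0 (N4, w=40) cum 40
  y=0 (N5, w=175) cum 215
  y=0 (N7, w=250) cum 465  ← median
  y=1 (N2, w=150) cum 615
  y=4 (N6, w=2) cum 617
  y=4 (N8, w=120) cum 737
  y=9 (N1, w=120) cum 857
  y=10 (N3, w=50) cum 907
⇒ y* = 0

(5, 0)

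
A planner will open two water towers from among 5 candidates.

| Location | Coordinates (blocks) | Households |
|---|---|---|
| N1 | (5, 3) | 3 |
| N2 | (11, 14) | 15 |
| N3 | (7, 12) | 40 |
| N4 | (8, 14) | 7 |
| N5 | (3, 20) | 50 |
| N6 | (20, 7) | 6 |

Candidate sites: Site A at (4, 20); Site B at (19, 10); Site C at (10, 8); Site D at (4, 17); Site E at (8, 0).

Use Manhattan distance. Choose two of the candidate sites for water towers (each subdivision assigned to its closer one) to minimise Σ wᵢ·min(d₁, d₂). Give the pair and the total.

{Site A, Site C}, total 587

Evaluate every pair (each demand assigned to the nearer of the two):
  {Site A, Site C}: total = 587
  {Site C, Site D}: total = 730
  {Site A, Site D}: total = 770
  {Site B, Site D}: total = 788
  {Site A, Site B}: total = 818
  {Site D, Site E}: total = 851
  {Site A, Site E}: total = 887
  {Site B, Site C}: total = 1445
  {Site C, Site E}: total = 1475
  {Site B, Site E}: total = 2090
Best pair: {Site A, Site C} with total 587.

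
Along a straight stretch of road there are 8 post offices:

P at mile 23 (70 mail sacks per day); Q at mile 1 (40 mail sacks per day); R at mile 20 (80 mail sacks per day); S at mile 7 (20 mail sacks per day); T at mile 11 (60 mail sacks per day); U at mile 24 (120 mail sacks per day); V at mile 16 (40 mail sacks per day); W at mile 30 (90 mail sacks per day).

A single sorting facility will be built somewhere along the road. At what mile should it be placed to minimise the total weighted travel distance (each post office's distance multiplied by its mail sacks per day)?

For a sum of weighted absolute distances on a line, the optimum is the weighted median (not the mean). Total weight W = 520; half-weight = 260.
Sort by position and accumulate weight:
  mile 1 (Q, w=40) → cum 40
  mile 7 (S, w=20) → cum 60
  mile 11 (T, w=60) → cum 120
  mile 16 (V, w=40) → cum 160
  mile 20 (R, w=80) → cum 240
  mile 23 (P, w=70) → cum 310  ≥ 260 → median here
  mile 24 (U, w=120) → cum 430
  mile 30 (W, w=90) → cum 520
Optimal location: mile 23.

x = 23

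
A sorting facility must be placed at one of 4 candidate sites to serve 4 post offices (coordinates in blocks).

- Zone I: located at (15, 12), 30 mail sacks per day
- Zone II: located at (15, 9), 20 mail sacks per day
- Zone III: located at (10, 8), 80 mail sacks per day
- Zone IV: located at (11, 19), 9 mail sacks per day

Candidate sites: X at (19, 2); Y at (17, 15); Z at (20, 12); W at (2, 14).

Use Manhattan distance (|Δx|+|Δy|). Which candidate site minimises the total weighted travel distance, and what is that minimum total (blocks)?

Total weighted distance at each candidate:
  X (19, 2): total = 2065
  Y (17, 15): total = 1520
  Z (20, 12): total = 1574
  W (2, 14): total = 2056
Minimum is at Y with total 1520 blocks.

Y, total 1520 blocks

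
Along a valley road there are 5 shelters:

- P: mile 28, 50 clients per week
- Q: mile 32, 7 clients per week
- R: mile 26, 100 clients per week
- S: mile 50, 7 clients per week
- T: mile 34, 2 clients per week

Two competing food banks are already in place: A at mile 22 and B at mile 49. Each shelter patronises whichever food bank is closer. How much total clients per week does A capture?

The indifferent point is the midpoint (22+49)/2 = 35.5; shelters left of it (closer to A at 22) go to A, those right go to B.
  R at 26 (w=100) → A
  P at 28 (w=50) → A
  Q at 32 (w=7) → A
  T at 34 (w=2) → A
  S at 50 (w=7) → B
A captures 159; B captures 7.

159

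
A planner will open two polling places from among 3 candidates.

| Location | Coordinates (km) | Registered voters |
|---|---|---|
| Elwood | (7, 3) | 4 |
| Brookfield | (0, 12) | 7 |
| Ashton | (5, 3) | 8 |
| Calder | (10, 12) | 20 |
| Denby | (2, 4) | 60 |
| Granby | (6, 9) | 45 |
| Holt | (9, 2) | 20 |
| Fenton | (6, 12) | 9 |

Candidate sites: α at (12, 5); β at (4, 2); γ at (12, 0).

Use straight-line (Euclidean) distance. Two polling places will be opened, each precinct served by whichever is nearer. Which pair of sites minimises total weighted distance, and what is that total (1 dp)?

Evaluate every pair (each demand assigned to the nearer of the two):
  {α, β}: total = 907.0
  {β, γ}: total = 993.8
  {α, γ}: total = 1405.2
Best pair: {α, β} with total 907.0.

{α, β}, total 907.0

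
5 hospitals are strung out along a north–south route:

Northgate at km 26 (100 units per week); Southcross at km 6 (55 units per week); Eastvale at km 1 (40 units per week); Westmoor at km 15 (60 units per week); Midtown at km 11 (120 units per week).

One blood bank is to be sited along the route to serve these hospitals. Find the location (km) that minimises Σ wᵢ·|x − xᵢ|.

x = 11

For a sum of weighted absolute distances on a line, the optimum is the weighted median (not the mean). Total weight W = 375; half-weight = 187.5.
Sort by position and accumulate weight:
  km 1 (Eastvale, w=40) → cum 40
  km 6 (Southcross, w=55) → cum 95
  km 11 (Midtown, w=120) → cum 215  ≥ 187.5 → median here
  km 15 (Westmoor, w=60) → cum 275
  km 26 (Northgate, w=100) → cum 375
Optimal location: km 11.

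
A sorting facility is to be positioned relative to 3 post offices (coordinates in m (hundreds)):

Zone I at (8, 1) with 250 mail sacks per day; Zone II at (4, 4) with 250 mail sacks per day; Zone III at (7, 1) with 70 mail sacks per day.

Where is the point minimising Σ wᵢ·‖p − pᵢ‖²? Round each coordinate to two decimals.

(6.12, 2.32)

The minimiser of Σwᵢ‖p−pᵢ‖² is the weighted centroid p* = (Σwᵢpᵢ)/(Σwᵢ).
Σwᵢ = 570.
Σwᵢxᵢ = 250·8 + 250·4 + 70·7 = 3490.
Σwᵢyᵢ = 250·1 + 250·4 + 70·1 = 1320.
x* = 3490/570 = 6.12, y* = 1320/570 = 2.32.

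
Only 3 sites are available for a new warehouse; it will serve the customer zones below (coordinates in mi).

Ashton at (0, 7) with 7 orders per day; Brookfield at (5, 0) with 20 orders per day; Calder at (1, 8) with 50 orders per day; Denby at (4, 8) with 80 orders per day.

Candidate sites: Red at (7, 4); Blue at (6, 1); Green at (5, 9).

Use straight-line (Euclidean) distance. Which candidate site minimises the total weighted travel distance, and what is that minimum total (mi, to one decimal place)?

Green, total 537.0 mi

Total weighted distance at each candidate:
  Red (7, 4): total = 903.3
  Blue (6, 1): total = 1100.2
  Green (5, 9): total = 537.0
Minimum is at Green with total 537.0 mi.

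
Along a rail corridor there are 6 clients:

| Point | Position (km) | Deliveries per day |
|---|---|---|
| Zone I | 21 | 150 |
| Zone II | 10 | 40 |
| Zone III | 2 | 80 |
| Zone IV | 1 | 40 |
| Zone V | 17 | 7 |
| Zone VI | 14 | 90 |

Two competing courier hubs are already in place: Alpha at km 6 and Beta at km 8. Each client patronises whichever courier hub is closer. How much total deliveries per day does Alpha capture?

120

The indifferent point is the midpoint (6+8)/2 = 7; clients left of it (closer to Alpha at 6) go to Alpha, those right go to Beta.
  Zone IV at 1 (w=40) → Alpha
  Zone III at 2 (w=80) → Alpha
  Zone II at 10 (w=40) → Beta
  Zone VI at 14 (w=90) → Beta
  Zone V at 17 (w=7) → Beta
  Zone I at 21 (w=150) → Beta
Alpha captures 120; Beta captures 287.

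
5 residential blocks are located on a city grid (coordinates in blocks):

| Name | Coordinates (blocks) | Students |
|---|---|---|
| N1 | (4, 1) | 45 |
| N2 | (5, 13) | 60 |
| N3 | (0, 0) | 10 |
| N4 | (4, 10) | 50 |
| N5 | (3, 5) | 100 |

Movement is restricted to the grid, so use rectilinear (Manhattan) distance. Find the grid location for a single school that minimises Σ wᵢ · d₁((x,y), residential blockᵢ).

Manhattan distance separates: Σwᵢ(|x−xᵢ|+|y−yᵢ|) = Σwᵢ|x−xᵢ| + Σwᵢ|y−yᵢ|, so x and y are optimised independently as 1-D weighted medians.
Total weight W = 265; half = 132.5.
x-coordinate, sorted with cumulative weight:
  x=0 (N3, w=10) cum 10
  x=3 (N5, w=100) cum 110
  x=4 (N1, w=45) cum 155  ← median
  x=4 (N4, w=50) cum 205
  x=5 (N2, w=60) cum 265
⇒ x* = 4
y-coordinate, sorted with cumulative weight:
  y=0 (N3, w=10) cum 10
  y=1 (N1, w=45) cum 55
  y=5 (N5, w=100) cum 155  ← median
  y=10 (N4, w=50) cum 205
  y=13 (N2, w=60) cum 265
⇒ y* = 5

(4, 5)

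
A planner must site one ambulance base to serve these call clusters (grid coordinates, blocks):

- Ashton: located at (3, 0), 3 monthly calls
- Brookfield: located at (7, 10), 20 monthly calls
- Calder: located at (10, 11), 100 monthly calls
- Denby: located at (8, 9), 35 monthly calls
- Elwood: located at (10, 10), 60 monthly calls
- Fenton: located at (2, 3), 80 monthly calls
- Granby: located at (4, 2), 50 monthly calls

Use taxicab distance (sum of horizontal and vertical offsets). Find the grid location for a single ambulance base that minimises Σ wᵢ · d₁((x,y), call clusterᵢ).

Manhattan distance separates: Σwᵢ(|x−xᵢ|+|y−yᵢ|) = Σwᵢ|x−xᵢ| + Σwᵢ|y−yᵢ|, so x and y are optimised independently as 1-D weighted medians.
Total weight W = 348; half = 174.
x-coordinate, sorted with cumulative weight:
  x=2 (Fenton, w=80) cum 80
  x=3 (Ashton, w=3) cum 83
  x=4 (Granby, w=50) cum 133
  x=7 (Brookfield, w=20) cum 153
  x=8 (Denby, w=35) cum 188  ← median
  x=10 (Calder, w=100) cum 288
  x=10 (Elwood, w=60) cum 348
⇒ x* = 8
y-coordinate, sorted with cumulative weight:
  y=0 (Ashton, w=3) cum 3
  y=2 (Granby, w=50) cum 53
  y=3 (Fenton, w=80) cum 133
  y=9 (Denby, w=35) cum 168
  y=10 (Brookfield, w=20) cum 188  ← median
  y=10 (Elwood, w=60) cum 248
  y=11 (Calder, w=100) cum 348
⇒ y* = 10

(8, 10)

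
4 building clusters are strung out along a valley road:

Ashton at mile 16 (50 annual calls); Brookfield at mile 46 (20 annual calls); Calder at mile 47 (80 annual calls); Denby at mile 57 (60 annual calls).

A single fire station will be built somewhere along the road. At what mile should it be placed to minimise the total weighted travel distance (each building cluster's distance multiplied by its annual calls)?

x = 47

For a sum of weighted absolute distances on a line, the optimum is the weighted median (not the mean). Total weight W = 210; half-weight = 105.
Sort by position and accumulate weight:
  mile 16 (Ashton, w=50) → cum 50
  mile 46 (Brookfield, w=20) → cum 70
  mile 47 (Calder, w=80) → cum 150  ≥ 105 → median here
  mile 57 (Denby, w=60) → cum 210
Optimal location: mile 47.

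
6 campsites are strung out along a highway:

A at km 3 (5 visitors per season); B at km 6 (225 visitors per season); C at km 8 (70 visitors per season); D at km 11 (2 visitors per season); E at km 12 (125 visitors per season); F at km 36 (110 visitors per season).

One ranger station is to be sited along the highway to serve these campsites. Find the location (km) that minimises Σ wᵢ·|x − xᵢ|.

x = 8

For a sum of weighted absolute distances on a line, the optimum is the weighted median (not the mean). Total weight W = 537; half-weight = 268.5.
Sort by position and accumulate weight:
  km 3 (A, w=5) → cum 5
  km 6 (B, w=225) → cum 230
  km 8 (C, w=70) → cum 300  ≥ 268.5 → median here
  km 11 (D, w=2) → cum 302
  km 12 (E, w=125) → cum 427
  km 36 (F, w=110) → cum 537
Optimal location: km 8.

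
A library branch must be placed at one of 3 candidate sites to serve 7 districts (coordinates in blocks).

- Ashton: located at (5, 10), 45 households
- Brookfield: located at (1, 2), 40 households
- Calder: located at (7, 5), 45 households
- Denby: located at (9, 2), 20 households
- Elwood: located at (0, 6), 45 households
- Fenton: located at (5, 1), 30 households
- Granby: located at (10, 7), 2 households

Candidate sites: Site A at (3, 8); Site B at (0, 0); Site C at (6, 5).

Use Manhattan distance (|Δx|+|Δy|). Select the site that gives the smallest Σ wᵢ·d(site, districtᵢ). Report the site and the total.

Total weighted distance at each candidate:
  Site A (3, 8): total = 1566
  Site B (0, 0): total = 2039
  Site C (6, 5): total = 1232
Minimum is at Site C with total 1232 blocks.

Site C, total 1232 blocks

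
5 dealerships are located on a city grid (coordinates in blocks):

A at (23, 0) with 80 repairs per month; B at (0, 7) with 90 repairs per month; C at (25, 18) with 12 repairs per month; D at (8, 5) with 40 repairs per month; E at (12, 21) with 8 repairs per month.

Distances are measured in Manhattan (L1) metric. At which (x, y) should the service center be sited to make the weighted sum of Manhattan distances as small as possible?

(8, 5)

Manhattan distance separates: Σwᵢ(|x−xᵢ|+|y−yᵢ|) = Σwᵢ|x−xᵢ| + Σwᵢ|y−yᵢ|, so x and y are optimised independently as 1-D weighted medians.
Total weight W = 230; half = 115.
x-coordinate, sorted with cumulative weight:
  x=0 (B, w=90) cum 90
  x=8 (D, w=40) cum 130  ← median
  x=12 (E, w=8) cum 138
  x=23 (A, w=80) cum 218
  x=25 (C, w=12) cum 230
⇒ x* = 8
y-coordinate, sorted with cumulative weight:
  y=0 (A, w=80) cum 80
  y=5 (D, w=40) cum 120  ← median
  y=7 (B, w=90) cum 210
  y=18 (C, w=12) cum 222
  y=21 (E, w=8) cum 230
⇒ y* = 5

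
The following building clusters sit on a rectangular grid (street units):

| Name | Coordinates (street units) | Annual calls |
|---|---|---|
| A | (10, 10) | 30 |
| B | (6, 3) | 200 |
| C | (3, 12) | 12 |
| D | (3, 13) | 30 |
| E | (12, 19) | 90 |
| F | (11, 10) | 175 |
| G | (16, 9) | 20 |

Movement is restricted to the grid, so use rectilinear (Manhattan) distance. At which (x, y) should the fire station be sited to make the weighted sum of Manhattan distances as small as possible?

(11, 10)

Manhattan distance separates: Σwᵢ(|x−xᵢ|+|y−yᵢ|) = Σwᵢ|x−xᵢ| + Σwᵢ|y−yᵢ|, so x and y are optimised independently as 1-D weighted medians.
Total weight W = 557; half = 278.5.
x-coordinate, sorted with cumulative weight:
  x=3 (C, w=12) cum 12
  x=3 (D, w=30) cum 42
  x=6 (B, w=200) cum 242
  x=10 (A, w=30) cum 272
  x=11 (F, w=175) cum 447  ← median
  x=12 (E, w=90) cum 537
  x=16 (G, w=20) cum 557
⇒ x* = 11
y-coordinate, sorted with cumulative weight:
  y=3 (B, w=200) cum 200
  y=9 (G, w=20) cum 220
  y=10 (A, w=30) cum 250
  y=10 (F, w=175) cum 425  ← median
  y=12 (C, w=12) cum 437
  y=13 (D, w=30) cum 467
  y=19 (E, w=90) cum 557
⇒ y* = 10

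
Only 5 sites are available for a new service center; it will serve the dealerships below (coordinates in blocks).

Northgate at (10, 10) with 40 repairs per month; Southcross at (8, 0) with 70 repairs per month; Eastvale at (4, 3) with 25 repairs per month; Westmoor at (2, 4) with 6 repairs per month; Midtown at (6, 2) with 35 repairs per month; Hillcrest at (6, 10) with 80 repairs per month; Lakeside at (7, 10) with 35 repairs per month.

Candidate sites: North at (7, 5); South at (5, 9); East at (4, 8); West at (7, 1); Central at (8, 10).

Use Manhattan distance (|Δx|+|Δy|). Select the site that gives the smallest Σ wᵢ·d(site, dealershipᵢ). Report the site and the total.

Total weighted distance at each candidate:
  North (7, 5): total = 1696
  South (5, 9): total = 1848
  East (4, 8): total = 2096
  West (7, 1): total = 1978
  Central (8, 10): total = 1672
Minimum is at Central with total 1672 blocks.

Central, total 1672 blocks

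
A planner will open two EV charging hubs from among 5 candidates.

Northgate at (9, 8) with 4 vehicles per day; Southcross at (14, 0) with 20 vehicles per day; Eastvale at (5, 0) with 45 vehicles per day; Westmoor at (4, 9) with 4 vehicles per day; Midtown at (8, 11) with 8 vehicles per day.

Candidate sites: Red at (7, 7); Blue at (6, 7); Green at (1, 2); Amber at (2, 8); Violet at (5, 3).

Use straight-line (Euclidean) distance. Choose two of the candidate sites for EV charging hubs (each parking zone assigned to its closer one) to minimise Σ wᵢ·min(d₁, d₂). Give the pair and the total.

Evaluate every pair (each demand assigned to the nearer of the two):
  {Red, Violet}: total = 381.1
  {Blue, Violet}: total = 384.5
  {Amber, Violet}: total = 413.0
  {Green, Violet}: total = 443.0
  {Red, Green}: total = 455.6
  {Blue, Green}: total = 473.6
  {Green, Amber}: total = 554.9
  {Red, Blue}: total = 569.4
  {Red, Amber}: total = 576.5
  {Blue, Amber}: total = 588.2
Best pair: {Red, Violet} with total 381.1.

{Red, Violet}, total 381.1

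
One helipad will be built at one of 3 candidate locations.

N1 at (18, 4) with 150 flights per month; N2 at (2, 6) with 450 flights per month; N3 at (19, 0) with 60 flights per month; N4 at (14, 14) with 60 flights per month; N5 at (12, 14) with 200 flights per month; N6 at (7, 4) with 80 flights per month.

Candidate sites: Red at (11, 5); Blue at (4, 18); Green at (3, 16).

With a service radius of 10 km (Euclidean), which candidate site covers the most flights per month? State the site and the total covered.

Coverage radius r = 10 km; a point is covered iff (Δx)²+(Δy)² ≤ 10² = 100.
  Red (11, 5): covers {N1, N2, N3, N4, N5, N6} → 1000
  Blue (4, 18): covers {N5} → 200
  Green (3, 16): covers {N5} → 200
Maximum coverage at Red: 1000 flights per month.

Red, covering 1000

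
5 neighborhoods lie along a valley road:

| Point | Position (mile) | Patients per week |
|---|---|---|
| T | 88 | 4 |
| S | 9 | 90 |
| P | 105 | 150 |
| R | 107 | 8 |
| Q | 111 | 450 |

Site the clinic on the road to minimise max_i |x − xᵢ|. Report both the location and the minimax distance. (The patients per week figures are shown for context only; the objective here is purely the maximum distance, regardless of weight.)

location 60, max distance 51

The 1-center on a line is the midpoint of the two extreme points: leftmost at 9, rightmost at 111.
Optimal location = (9 + 111)/2 = 60; maximum distance = (111 − 9)/2 = 51.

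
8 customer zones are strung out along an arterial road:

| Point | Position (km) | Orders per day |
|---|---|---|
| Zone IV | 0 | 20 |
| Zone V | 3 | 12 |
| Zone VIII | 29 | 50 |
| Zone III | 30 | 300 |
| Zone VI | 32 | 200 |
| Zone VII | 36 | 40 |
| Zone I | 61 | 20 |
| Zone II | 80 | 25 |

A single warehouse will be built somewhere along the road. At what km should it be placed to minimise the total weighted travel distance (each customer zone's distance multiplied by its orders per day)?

x = 30

For a sum of weighted absolute distances on a line, the optimum is the weighted median (not the mean). Total weight W = 667; half-weight = 333.5.
Sort by position and accumulate weight:
  km 0 (Zone IV, w=20) → cum 20
  km 3 (Zone V, w=12) → cum 32
  km 29 (Zone VIII, w=50) → cum 82
  km 30 (Zone III, w=300) → cum 382  ≥ 333.5 → median here
  km 32 (Zone VI, w=200) → cum 582
  km 36 (Zone VII, w=40) → cum 622
  km 61 (Zone I, w=20) → cum 642
  km 80 (Zone II, w=25) → cum 667
Optimal location: km 30.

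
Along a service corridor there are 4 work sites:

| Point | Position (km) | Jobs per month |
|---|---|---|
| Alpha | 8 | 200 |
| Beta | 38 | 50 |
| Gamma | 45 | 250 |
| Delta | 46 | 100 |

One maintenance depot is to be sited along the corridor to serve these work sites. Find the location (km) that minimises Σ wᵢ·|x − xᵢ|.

For a sum of weighted absolute distances on a line, the optimum is the weighted median (not the mean). Total weight W = 600; half-weight = 300.
Sort by position and accumulate weight:
  km 8 (Alpha, w=200) → cum 200
  km 38 (Beta, w=50) → cum 250
  km 45 (Gamma, w=250) → cum 500  ≥ 300 → median here
  km 46 (Delta, w=100) → cum 600
Optimal location: km 45.

x = 45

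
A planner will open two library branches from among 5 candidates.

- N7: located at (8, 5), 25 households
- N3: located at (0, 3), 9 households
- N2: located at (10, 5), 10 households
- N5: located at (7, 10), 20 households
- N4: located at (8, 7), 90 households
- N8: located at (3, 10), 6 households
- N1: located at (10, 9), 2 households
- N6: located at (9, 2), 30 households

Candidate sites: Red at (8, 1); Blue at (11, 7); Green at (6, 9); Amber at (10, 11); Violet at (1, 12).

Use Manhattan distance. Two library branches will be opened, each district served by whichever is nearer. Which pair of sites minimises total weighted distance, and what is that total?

Evaluate every pair (each demand assigned to the nearer of the two):
  {Red, Green}: total = 742
  {Red, Blue}: total = 762
  {Blue, Green}: total = 813
  {Blue, Violet}: total = 895
  {Blue, Amber}: total = 902
  {Red, Amber}: total = 982
  {Green, Amber}: total = 1046
  {Green, Violet}: total = 1052
  {Red, Violet}: total = 1054
  {Amber, Violet}: total = 1298
Best pair: {Red, Green} with total 742.

{Red, Green}, total 742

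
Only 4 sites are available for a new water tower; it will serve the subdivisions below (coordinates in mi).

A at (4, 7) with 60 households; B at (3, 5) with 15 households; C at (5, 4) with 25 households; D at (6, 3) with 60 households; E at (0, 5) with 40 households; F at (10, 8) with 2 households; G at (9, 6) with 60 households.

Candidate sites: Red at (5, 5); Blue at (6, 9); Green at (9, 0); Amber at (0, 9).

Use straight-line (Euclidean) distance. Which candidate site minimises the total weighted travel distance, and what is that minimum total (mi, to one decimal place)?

Red, total 782.4 mi

Total weighted distance at each candidate:
  Red (5, 5): total = 782.4
  Blue (6, 9): total = 1283.4
  Green (9, 0): total = 1817.2
  Amber (0, 9): total = 1778.5
Minimum is at Red with total 782.4 mi.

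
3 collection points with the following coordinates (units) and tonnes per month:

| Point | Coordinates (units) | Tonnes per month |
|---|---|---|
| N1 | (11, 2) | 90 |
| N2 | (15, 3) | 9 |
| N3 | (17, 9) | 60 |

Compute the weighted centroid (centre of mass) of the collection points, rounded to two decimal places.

The minimiser of Σwᵢ‖p−pᵢ‖² is the weighted centroid p* = (Σwᵢpᵢ)/(Σwᵢ).
Σwᵢ = 159.
Σwᵢxᵢ = 90·11 + 9·15 + 60·17 = 2145.
Σwᵢyᵢ = 90·2 + 9·3 + 60·9 = 747.
x* = 2145/159 = 13.49, y* = 747/159 = 4.70.

(13.49, 4.70)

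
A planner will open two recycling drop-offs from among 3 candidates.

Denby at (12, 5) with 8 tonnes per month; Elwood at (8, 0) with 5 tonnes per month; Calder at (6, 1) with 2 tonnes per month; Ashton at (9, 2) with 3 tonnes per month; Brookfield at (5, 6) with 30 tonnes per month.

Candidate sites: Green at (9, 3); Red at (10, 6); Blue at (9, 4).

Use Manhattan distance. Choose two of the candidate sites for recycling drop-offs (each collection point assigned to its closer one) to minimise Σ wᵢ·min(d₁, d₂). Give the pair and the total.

Evaluate every pair (each demand assigned to the nearer of the two):
  {Green, Red}: total = 207
  {Red, Blue}: total = 217
  {Green, Blue}: total = 245
Best pair: {Green, Red} with total 207.

{Green, Red}, total 207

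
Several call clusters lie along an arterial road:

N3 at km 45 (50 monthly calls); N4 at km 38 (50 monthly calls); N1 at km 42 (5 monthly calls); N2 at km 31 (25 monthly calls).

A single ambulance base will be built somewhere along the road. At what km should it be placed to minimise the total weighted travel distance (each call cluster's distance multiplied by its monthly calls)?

x = 38

For a sum of weighted absolute distances on a line, the optimum is the weighted median (not the mean). Total weight W = 130; half-weight = 65.
Sort by position and accumulate weight:
  km 31 (N2, w=25) → cum 25
  km 38 (N4, w=50) → cum 75  ≥ 65 → median here
  km 42 (N1, w=5) → cum 80
  km 45 (N3, w=50) → cum 130
Optimal location: km 38.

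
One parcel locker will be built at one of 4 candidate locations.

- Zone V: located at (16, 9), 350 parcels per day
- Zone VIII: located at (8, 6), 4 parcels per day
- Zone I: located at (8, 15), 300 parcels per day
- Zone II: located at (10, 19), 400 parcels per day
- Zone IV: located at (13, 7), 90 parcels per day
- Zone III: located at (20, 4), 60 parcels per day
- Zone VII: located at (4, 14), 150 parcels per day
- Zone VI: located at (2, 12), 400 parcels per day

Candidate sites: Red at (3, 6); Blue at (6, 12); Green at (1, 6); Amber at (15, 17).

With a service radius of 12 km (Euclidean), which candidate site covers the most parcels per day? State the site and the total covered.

Blue, covering 1694

Coverage radius r = 12 km; a point is covered iff (Δx)²+(Δy)² ≤ 12² = 144.
  Red (3, 6): covers {Zone VIII, Zone I, Zone IV, Zone VII, Zone VI} → 944
  Blue (6, 12): covers {Zone V, Zone VIII, Zone I, Zone II, Zone IV, Zone VII, Zone VI} → 1694
  Green (1, 6): covers {Zone VIII, Zone I, Zone VII, Zone VI} → 854
  Amber (15, 17): covers {Zone V, Zone I, Zone II, Zone IV, Zone VII} → 1290
Maximum coverage at Blue: 1694 parcels per day.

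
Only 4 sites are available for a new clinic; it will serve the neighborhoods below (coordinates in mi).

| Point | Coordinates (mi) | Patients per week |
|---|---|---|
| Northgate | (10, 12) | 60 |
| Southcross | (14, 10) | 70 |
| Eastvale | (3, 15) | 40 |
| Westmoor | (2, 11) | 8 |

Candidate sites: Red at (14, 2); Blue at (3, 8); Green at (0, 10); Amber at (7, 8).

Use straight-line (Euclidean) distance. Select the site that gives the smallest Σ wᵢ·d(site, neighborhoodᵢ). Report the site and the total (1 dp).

Amber, total 1178.7 mi

Total weighted distance at each candidate:
  Red (14, 2): total = 2007.4
  Blue (3, 8): total = 1571.7
  Green (0, 10): total = 1843.0
  Amber (7, 8): total = 1178.7
Minimum is at Amber with total 1178.7 mi.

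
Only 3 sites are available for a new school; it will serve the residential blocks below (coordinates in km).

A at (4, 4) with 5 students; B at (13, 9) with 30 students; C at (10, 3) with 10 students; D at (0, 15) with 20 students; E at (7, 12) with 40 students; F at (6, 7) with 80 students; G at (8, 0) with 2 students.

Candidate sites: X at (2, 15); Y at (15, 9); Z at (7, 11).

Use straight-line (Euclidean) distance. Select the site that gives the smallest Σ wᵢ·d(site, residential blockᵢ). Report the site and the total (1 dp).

Z, total 866.4 km

Total weighted distance at each candidate:
  X (2, 15): total = 1597.1
  Y (15, 9): total = 1623.8
  Z (7, 11): total = 866.4
Minimum is at Z with total 866.4 km.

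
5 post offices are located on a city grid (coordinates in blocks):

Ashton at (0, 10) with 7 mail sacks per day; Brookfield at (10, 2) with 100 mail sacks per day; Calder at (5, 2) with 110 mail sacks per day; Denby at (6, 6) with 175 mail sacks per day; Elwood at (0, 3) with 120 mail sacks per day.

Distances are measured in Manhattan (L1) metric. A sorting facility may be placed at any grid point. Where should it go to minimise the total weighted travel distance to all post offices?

Manhattan distance separates: Σwᵢ(|x−xᵢ|+|y−yᵢ|) = Σwᵢ|x−xᵢ| + Σwᵢ|y−yᵢ|, so x and y are optimised independently as 1-D weighted medians.
Total weight W = 512; half = 256.
x-coordinate, sorted with cumulative weight:
  x=0 (Ashton, w=7) cum 7
  x=0 (Elwood, w=120) cum 127
  x=5 (Calder, w=110) cum 237
  x=6 (Denby, w=175) cum 412  ← median
  x=10 (Brookfield, w=100) cum 512
⇒ x* = 6
y-coordinate, sorted with cumulative weight:
  y=2 (Brookfield, w=100) cum 100
  y=2 (Calder, w=110) cum 210
  y=3 (Elwood, w=120) cum 330  ← median
  y=6 (Denby, w=175) cum 505
  y=10 (Ashton, w=7) cum 512
⇒ y* = 3

(6, 3)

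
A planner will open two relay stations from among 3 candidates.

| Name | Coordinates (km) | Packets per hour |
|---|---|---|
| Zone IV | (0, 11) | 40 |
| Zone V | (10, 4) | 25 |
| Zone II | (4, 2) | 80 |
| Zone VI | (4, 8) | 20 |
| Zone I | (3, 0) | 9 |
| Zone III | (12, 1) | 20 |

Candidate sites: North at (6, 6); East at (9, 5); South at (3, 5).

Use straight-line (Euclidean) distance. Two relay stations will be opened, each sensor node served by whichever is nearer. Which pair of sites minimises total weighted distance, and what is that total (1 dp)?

{East, South}, total 764.9

Evaluate every pair (each demand assigned to the nearer of the two):
  {East, South}: total = 764.9
  {North, South}: total = 890.9
  {North, East}: total = 922.5
Best pair: {East, South} with total 764.9.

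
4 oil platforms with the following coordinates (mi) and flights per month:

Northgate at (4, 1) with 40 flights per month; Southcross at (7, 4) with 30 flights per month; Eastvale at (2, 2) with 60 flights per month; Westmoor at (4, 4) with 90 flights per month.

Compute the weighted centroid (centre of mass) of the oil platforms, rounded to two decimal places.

The minimiser of Σwᵢ‖p−pᵢ‖² is the weighted centroid p* = (Σwᵢpᵢ)/(Σwᵢ).
Σwᵢ = 220.
Σwᵢxᵢ = 40·4 + 30·7 + 60·2 + 90·4 = 850.
Σwᵢyᵢ = 40·1 + 30·4 + 60·2 + 90·4 = 640.
x* = 850/220 = 3.86, y* = 640/220 = 2.91.

(3.86, 2.91)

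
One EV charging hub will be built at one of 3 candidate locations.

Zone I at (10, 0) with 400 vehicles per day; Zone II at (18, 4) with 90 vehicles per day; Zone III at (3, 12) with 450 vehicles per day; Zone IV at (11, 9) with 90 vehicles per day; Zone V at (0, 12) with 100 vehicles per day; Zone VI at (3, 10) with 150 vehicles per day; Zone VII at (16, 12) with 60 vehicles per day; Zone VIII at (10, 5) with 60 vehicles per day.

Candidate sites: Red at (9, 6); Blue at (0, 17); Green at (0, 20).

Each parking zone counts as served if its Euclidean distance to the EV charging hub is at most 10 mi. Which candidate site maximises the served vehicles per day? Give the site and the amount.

Coverage radius r = 10 mi; a point is covered iff (Δx)²+(Δy)² ≤ 10² = 100.
  Red (9, 6): covers {Zone I, Zone II, Zone III, Zone IV, Zone VI, Zone VII, Zone VIII} → 1300
  Blue (0, 17): covers {Zone III, Zone V, Zone VI} → 700
  Green (0, 20): covers {Zone III, Zone V} → 550
Maximum coverage at Red: 1300 vehicles per day.

Red, covering 1300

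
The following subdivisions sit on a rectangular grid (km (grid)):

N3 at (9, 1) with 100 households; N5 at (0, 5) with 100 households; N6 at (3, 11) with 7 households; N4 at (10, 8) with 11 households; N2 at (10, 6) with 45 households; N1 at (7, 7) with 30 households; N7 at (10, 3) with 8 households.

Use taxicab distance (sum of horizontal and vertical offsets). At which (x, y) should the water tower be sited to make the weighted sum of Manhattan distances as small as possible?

(9, 5)

Manhattan distance separates: Σwᵢ(|x−xᵢ|+|y−yᵢ|) = Σwᵢ|x−xᵢ| + Σwᵢ|y−yᵢ|, so x and y are optimised independently as 1-D weighted medians.
Total weight W = 301; half = 150.5.
x-coordinate, sorted with cumulative weight:
  x=0 (N5, w=100) cum 100
  x=3 (N6, w=7) cum 107
  x=7 (N1, w=30) cum 137
  x=9 (N3, w=100) cum 237  ← median
  x=10 (N4, w=11) cum 248
  x=10 (N2, w=45) cum 293
  x=10 (N7, w=8) cum 301
⇒ x* = 9
y-coordinate, sorted with cumulative weight:
  y=1 (N3, w=100) cum 100
  y=3 (N7, w=8) cum 108
  y=5 (N5, w=100) cum 208  ← median
  y=6 (N2, w=45) cum 253
  y=7 (N1, w=30) cum 283
  y=8 (N4, w=11) cum 294
  y=11 (N6, w=7) cum 301
⇒ y* = 5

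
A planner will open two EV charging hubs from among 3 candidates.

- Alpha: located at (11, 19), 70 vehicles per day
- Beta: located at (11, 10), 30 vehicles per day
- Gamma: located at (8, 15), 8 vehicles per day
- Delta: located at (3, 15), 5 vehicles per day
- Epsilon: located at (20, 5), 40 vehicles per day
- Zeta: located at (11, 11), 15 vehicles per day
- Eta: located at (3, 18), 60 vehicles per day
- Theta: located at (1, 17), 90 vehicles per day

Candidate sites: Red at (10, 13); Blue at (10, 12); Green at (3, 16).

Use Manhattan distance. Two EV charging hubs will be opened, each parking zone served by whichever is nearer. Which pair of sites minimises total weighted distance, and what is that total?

{Blue, Green}, total 1795

Evaluate every pair (each demand assigned to the nearer of the two):
  {Blue, Green}: total = 1795
  {Red, Green}: total = 1802
  {Red, Blue}: total = 3257
Best pair: {Blue, Green} with total 1795.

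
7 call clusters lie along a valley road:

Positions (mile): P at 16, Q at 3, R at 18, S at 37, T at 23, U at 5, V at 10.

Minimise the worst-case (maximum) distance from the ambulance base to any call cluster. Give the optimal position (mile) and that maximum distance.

location 20, max distance 17

The 1-center on a line is the midpoint of the two extreme points: leftmost at 3, rightmost at 37.
Optimal location = (3 + 37)/2 = 20; maximum distance = (37 − 3)/2 = 17.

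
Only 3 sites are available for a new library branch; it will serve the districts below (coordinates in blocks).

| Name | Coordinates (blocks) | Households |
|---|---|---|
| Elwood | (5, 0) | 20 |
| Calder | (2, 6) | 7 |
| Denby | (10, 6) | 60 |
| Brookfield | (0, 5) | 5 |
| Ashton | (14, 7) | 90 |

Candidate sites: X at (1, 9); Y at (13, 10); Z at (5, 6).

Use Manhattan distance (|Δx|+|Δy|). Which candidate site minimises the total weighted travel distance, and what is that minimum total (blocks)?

Y, total 1335 blocks

Total weighted distance at each candidate:
  X (1, 9): total = 2383
  Y (13, 10): total = 1335
  Z (5, 6): total = 1371
Minimum is at Y with total 1335 blocks.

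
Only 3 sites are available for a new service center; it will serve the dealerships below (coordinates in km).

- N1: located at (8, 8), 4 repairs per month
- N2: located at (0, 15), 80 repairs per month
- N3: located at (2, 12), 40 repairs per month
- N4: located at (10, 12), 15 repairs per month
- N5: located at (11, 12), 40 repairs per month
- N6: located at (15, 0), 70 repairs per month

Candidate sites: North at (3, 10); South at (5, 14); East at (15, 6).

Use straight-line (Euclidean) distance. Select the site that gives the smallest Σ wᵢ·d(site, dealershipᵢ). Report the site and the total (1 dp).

Total weighted distance at each candidate:
  North (3, 10): total = 2109.9
  South (5, 14): total = 2117.1
  East (15, 6): total = 2826.9
Minimum is at North with total 2109.9 km.

North, total 2109.9 km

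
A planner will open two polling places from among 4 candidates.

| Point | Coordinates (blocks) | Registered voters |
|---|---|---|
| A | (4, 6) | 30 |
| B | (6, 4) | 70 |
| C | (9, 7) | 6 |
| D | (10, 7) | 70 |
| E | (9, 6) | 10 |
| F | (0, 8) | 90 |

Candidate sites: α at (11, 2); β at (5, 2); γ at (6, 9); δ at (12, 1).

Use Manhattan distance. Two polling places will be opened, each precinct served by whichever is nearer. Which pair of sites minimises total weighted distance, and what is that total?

Evaluate every pair (each demand assigned to the nearer of the two):
  {β, γ}: total = 1500
  {α, γ}: total = 1640
  {γ, δ}: total = 1640
  {α, β}: total = 1872
  {β, δ}: total = 2044
  {α, δ}: total = 2872
Best pair: {β, γ} with total 1500.

{β, γ}, total 1500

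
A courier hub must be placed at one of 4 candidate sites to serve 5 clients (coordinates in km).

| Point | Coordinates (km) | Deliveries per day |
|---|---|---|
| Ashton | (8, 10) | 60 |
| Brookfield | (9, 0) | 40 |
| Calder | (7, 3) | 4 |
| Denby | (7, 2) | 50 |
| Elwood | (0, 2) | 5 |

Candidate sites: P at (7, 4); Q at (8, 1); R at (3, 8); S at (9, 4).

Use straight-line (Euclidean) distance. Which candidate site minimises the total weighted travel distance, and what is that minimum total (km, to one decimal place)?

P, total 684.3 km

Total weighted distance at each candidate:
  P (7, 4): total = 684.3
  Q (8, 1): total = 716.5
  R (3, 8): total = 1142.8
  S (9, 4): total = 721.4
Minimum is at P with total 684.3 km.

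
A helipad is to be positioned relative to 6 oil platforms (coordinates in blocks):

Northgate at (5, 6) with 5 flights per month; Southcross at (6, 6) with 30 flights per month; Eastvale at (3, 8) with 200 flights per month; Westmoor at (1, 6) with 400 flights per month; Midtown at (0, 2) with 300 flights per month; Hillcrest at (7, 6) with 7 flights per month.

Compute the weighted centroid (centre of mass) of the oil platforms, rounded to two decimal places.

The minimiser of Σwᵢ‖p−pᵢ‖² is the weighted centroid p* = (Σwᵢpᵢ)/(Σwᵢ).
Σwᵢ = 942.
Σwᵢxᵢ = 5·5 + 30·6 + 200·3 + 400·1 + 300·0 + 7·7 = 1254.
Σwᵢyᵢ = 5·6 + 30·6 + 200·8 + 400·6 + 300·2 + 7·6 = 4852.
x* = 1254/942 = 1.33, y* = 4852/942 = 5.15.

(1.33, 5.15)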